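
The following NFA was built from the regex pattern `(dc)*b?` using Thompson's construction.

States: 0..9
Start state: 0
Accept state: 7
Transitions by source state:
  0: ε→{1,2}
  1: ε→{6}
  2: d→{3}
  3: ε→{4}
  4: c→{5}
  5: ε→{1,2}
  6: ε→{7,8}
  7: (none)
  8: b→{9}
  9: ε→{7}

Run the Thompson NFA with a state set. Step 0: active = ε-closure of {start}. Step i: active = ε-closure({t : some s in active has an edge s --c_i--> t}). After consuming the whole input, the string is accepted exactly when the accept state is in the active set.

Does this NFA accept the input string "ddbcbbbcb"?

start: ε-closure({0}) = {0,1,2,6,7,8}
'd' @ 1: {3,4}
'd' @ 2: {}  — no active states
rest 'bcbbbcb' ignored (set empty)
final: {}; accept 7 not in set

Answer: REJECT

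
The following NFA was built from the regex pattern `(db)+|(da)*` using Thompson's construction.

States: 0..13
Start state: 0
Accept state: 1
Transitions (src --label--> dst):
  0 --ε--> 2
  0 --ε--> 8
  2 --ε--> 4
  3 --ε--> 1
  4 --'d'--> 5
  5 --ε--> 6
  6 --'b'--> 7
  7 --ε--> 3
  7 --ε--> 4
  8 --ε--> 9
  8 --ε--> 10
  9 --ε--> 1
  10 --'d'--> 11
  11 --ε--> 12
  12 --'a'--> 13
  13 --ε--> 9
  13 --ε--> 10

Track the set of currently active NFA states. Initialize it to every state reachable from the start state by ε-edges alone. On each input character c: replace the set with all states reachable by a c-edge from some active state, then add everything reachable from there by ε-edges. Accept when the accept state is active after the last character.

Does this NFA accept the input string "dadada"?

Answer: ACCEPT

Trace:
start: ε-closure({0}) = {0,1,2,4,8,9,10}
'd' @ 1: {5,6,11,12}
'a' @ 2: {1,9,10,13}  (accept∈set)
'd' @ 3: {11,12}
'a' @ 4: {1,9,10,13}  (accept∈set)
'd' @ 5: {11,12}
'a' @ 6: {1,9,10,13}  (accept∈set)
end set {1,9,10,13} — state 1 in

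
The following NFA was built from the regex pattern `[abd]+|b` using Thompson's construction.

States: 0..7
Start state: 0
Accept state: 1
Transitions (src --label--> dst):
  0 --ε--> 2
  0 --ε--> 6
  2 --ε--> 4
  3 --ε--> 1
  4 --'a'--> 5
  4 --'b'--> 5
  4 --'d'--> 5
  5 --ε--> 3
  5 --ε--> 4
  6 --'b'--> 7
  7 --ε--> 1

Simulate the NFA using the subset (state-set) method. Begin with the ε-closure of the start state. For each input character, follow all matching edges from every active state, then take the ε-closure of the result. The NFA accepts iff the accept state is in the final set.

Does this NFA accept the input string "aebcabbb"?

initial (ε-close {0}): {0,2,4,6}
'a' @ 1: {1,3,4,5}  [accepting]
'e' @ 2: {}  — state set empty
rest 'bcabbb' ignored (set empty)
end set {} — state 1 not in

Answer: REJECT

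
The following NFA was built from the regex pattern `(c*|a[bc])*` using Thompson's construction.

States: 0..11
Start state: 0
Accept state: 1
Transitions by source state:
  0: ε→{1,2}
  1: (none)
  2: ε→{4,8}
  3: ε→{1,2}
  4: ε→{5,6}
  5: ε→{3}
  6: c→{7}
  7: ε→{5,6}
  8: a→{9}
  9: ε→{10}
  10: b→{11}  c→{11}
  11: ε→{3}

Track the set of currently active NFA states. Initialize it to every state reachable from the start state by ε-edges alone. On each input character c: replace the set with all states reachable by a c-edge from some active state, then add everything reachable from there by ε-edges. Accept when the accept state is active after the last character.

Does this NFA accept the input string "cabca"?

Answer: REJECT

Steps:
start: ε-closure({0}) = {0,1,2,3,4,5,6,8}
'c' @ 1: {1,2,3,4,5,6,7,8}  (accept∈set)
'a' @ 2: {9,10}
'b' @ 3: {1,2,3,4,5,6,8,11}  (accept∈set)
'c' @ 4: {1,2,3,4,5,6,7,8}  (accept∈set)
'a' @ 5: {9,10}
end set {9,10} — state 1 not in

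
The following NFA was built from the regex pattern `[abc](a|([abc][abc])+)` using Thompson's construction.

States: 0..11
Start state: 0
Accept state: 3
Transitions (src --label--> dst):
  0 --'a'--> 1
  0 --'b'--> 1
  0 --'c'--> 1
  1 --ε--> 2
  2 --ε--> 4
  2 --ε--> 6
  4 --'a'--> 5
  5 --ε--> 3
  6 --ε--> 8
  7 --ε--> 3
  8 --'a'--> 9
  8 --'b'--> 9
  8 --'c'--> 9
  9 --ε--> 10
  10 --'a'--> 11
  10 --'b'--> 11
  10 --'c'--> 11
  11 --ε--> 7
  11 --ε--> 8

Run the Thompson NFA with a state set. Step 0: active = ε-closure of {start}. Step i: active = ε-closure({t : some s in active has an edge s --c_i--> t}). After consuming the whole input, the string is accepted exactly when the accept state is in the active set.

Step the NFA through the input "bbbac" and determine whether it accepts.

Answer: ACCEPT

Steps:
S₀ = ε-closure({0}) = {0}
'b' @ 1: {1,2,4,6,8}
'b' @ 2: {9,10}
'b' @ 3: {3,7,8,11}  ✓accept
'a' @ 4: {9,10}
'c' @ 5: {3,7,8,11}  ✓accept
final: {3,7,8,11}; accept 3 in set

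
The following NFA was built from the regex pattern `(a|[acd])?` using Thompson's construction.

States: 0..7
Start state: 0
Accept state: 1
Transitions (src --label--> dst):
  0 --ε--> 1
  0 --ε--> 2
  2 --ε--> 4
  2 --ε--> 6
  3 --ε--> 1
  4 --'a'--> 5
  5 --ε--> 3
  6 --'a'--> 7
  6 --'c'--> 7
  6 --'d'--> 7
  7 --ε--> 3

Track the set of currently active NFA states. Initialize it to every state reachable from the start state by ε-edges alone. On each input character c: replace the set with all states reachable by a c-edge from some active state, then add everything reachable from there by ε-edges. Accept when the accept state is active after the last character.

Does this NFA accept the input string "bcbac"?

initial (ε-close {0}): {0,1,2,4,6}
'b' @ 1: {}  — no active states
rest 'cbac' ignored (set empty)
final: {}; accept 1 not in set

Answer: REJECT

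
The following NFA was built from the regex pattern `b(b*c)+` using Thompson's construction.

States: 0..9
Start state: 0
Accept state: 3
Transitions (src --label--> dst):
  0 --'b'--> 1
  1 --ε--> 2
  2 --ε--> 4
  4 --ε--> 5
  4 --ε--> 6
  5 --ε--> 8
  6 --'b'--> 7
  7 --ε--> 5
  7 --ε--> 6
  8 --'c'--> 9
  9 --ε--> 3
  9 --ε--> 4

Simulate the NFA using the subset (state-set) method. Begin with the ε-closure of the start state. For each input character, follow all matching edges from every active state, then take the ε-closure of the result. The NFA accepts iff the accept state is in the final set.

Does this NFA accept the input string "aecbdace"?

initial (ε-close {0}): {0}
'a' @ 1: {}  — no active states
rest 'ecbdace' ignored (set empty)
after full input: {}  (accept=3 not in)

Answer: REJECT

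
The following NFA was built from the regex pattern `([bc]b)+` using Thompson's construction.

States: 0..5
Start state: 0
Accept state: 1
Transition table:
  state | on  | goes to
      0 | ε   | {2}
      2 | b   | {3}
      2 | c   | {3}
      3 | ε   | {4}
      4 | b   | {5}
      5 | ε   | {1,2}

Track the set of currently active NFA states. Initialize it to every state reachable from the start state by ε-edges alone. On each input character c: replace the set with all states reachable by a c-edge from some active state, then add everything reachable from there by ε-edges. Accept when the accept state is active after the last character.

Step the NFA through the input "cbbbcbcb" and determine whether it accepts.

Answer: ACCEPT

Derivation:
S₀ = ε-closure({0}) = {0,2}
'c' @ 1: {3,4}
'b' @ 2: {1,2,5}  (accept∈set)
'b' @ 3: {3,4}
'b' @ 4: {1,2,5}  (accept∈set)
'c' @ 5: {3,4}
'b' @ 6: {1,2,5}  (accept∈set)
'c' @ 7: {3,4}
'b' @ 8: {1,2,5}  (accept∈set)
final: {1,2,5}; accept 1 in set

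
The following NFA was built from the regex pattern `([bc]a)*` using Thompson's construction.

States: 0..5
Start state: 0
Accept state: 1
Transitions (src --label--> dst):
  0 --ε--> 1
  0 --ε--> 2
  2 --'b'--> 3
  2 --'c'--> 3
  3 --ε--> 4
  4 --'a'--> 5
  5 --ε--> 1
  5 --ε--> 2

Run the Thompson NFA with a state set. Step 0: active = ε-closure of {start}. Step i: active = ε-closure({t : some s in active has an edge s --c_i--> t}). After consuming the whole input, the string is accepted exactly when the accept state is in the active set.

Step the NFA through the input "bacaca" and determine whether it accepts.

Answer: ACCEPT

Steps:
start: ε-closure({0}) = {0,1,2}
'b' @ 1: {3,4}
'a' @ 2: {1,2,5}  [accepting]
'c' @ 3: {3,4}
'a' @ 4: {1,2,5}  [accepting]
'c' @ 5: {3,4}
'a' @ 6: {1,2,5}  [accepting]
final: {1,2,5}; accept 1 in set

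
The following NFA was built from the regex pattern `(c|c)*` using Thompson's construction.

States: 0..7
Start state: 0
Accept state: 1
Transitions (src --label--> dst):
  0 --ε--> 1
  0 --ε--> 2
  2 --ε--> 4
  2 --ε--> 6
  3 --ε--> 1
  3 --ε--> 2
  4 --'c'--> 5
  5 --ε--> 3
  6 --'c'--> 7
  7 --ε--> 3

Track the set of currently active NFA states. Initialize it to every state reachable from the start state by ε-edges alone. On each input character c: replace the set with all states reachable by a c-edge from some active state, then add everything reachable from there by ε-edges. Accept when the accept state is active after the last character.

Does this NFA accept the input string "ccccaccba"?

start: ε-closure({0}) = {0,1,2,4,6}
'c' @ 1: {1,2,3,4,5,6,7}  ✓accept
'c' @ 2: {1,2,3,4,5,6,7}  ✓accept
'c' @ 3: {1,2,3,4,5,6,7}  ✓accept
'c' @ 4: {1,2,3,4,5,6,7}  ✓accept
'a' @ 5: {}  — dead — no transitions
rest 'ccba' ignored (set empty)
end set {} — state 1 not in

Answer: REJECT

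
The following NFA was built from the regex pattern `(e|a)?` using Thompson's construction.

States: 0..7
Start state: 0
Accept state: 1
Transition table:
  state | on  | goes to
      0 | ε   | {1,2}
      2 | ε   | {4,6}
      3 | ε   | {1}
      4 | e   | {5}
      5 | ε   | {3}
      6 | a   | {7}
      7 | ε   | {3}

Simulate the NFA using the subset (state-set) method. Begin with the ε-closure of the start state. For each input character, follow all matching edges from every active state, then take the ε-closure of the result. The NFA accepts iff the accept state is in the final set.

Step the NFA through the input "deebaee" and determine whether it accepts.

start: ε-closure({0}) = {0,1,2,4,6}
'd' @ 1: {}  — no active states
rest 'eebaee' ignored (set empty)
after full input: {}  (accept=1 not in)

Answer: REJECT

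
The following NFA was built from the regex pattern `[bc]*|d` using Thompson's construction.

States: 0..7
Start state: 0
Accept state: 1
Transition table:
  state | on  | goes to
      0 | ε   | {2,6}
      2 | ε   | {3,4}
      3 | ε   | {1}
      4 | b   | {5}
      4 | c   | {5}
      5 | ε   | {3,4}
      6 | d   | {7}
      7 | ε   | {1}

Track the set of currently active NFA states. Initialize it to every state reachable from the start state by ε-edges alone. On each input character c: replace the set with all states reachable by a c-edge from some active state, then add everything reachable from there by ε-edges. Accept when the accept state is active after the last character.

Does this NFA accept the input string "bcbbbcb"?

S₀ = ε-closure({0}) = {0,1,2,3,4,6}
'b' @ 1: {1,3,4,5}  (accept∈set)
'c' @ 2: {1,3,4,5}  (accept∈set)
'b' @ 3: {1,3,4,5}  (accept∈set)
'b' @ 4: {1,3,4,5}  (accept∈set)
'b' @ 5: {1,3,4,5}  (accept∈set)
'c' @ 6: {1,3,4,5}  (accept∈set)
'b' @ 7: {1,3,4,5}  (accept∈set)
end set {1,3,4,5} — state 1 in

Answer: ACCEPT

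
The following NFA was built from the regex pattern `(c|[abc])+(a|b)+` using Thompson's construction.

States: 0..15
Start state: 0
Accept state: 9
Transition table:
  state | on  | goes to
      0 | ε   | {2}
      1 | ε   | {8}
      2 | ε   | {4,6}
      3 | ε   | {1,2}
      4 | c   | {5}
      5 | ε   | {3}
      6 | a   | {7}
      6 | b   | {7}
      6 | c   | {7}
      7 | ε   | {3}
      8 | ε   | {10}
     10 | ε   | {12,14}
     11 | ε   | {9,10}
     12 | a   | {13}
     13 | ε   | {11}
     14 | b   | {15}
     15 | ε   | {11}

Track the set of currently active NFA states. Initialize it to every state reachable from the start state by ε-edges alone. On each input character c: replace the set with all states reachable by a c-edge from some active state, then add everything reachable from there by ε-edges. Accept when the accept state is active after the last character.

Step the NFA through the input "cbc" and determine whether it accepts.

initial (ε-close {0}): {0,2,4,6}
'c' @ 1: {1,2,3,4,5,6,7,8,10,12,14}
'b' @ 2: {1,2,3,4,6,7,8,9,10,11,12,14,15}  [accepting]
'c' @ 3: {1,2,3,4,5,6,7,8,10,12,14}
final: {1,2,3,4,5,6,7,8,10,12,14}; accept 9 not in set

Answer: REJECT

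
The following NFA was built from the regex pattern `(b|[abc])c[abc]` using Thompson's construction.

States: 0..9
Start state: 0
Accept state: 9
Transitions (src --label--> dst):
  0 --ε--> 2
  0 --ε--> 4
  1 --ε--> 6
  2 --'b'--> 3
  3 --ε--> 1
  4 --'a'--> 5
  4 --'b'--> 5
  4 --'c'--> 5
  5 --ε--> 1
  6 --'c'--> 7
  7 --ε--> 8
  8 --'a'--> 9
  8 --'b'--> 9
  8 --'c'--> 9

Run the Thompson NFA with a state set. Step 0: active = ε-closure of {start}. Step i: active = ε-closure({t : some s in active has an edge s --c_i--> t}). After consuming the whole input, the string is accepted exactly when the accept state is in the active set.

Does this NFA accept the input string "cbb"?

Answer: REJECT

Trace:
S₀ = ε-closure({0}) = {0,2,4}
'c' @ 1: {1,5,6}
'b' @ 2: {}  — state set empty
rest 'b' ignored (set empty)
end set {} — state 9 not in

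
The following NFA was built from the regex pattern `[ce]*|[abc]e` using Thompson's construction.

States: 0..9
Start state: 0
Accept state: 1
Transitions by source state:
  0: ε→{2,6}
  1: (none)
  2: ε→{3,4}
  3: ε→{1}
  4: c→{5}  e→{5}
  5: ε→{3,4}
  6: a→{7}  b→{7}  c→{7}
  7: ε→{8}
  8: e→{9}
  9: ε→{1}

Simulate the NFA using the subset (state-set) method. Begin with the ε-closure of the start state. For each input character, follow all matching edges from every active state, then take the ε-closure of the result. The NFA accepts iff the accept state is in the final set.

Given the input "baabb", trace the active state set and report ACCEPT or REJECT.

Answer: REJECT

Trace:
initial (ε-close {0}): {0,1,2,3,4,6}
'b' @ 1: {7,8}
'a' @ 2: {}  — dead — no transitions
rest 'abb' ignored (set empty)
final: {}; accept 1 not in set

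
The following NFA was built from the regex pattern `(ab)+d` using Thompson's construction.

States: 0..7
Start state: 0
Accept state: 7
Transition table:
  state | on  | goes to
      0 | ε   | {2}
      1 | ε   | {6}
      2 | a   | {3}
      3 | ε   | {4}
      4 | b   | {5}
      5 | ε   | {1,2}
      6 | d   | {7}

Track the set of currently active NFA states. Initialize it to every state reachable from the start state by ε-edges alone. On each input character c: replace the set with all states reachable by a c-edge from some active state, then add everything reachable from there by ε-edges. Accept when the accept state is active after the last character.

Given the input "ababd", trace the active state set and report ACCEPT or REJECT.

initial (ε-close {0}): {0,2}
'a' @ 1: {3,4}
'b' @ 2: {1,2,5,6}
'a' @ 3: {3,4}
'b' @ 4: {1,2,5,6}
'd' @ 5: {7}  [accepting]
after full input: {7}  (accept=7 in)

Answer: ACCEPT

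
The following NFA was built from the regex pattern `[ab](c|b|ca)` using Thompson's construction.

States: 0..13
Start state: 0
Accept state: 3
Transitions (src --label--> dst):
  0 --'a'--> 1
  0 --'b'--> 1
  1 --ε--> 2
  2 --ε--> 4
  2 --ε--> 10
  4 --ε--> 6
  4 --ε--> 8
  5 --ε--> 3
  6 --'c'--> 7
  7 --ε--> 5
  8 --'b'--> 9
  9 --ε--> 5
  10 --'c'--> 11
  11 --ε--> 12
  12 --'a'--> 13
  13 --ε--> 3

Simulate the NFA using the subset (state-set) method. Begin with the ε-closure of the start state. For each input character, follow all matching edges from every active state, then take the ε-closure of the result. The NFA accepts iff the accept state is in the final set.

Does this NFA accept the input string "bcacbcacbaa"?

Answer: REJECT

Trace:
initial (ε-close {0}): {0}
'b' @ 1: {1,2,4,6,8,10}
'c' @ 2: {3,5,7,11,12}  [accepting]
'a' @ 3: {3,13}  [accepting]
'c' @ 4: {}  — dead — no transitions
rest 'bcacbaa' ignored (set empty)
after full input: {}  (accept=3 not in)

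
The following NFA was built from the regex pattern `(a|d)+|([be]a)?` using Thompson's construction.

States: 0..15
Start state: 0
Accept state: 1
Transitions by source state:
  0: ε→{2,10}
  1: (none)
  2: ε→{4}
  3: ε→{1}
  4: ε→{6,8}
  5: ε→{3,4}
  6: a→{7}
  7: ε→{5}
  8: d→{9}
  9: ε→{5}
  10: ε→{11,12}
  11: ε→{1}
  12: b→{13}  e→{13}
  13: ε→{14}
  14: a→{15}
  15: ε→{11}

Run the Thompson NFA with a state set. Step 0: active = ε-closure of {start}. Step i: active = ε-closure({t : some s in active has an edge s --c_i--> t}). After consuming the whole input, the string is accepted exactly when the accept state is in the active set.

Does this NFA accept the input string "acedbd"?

Answer: REJECT

Trace:
S₀ = ε-closure({0}) = {0,1,2,4,6,8,10,11,12}
'a' @ 1: {1,3,4,5,6,7,8}  (accept∈set)
'c' @ 2: {}  — state set empty
rest 'edbd' ignored (set empty)
end set {} — state 1 not in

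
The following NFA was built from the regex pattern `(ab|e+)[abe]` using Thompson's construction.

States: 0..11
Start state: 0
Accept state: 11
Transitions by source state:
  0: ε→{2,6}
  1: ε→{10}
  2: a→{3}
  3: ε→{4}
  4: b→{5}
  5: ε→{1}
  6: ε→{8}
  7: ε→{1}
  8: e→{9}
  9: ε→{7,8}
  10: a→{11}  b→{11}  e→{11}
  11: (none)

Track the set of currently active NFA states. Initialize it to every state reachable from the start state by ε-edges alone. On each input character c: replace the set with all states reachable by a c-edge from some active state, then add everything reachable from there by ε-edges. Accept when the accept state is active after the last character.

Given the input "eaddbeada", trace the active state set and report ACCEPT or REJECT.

Answer: REJECT

Derivation:
start: ε-closure({0}) = {0,2,6,8}
'e' @ 1: {1,7,8,9,10}
'a' @ 2: {11}  (accept∈set)
'd' @ 3: {}  — no active states
rest 'dbeada' ignored (set empty)
final: {}; accept 11 not in set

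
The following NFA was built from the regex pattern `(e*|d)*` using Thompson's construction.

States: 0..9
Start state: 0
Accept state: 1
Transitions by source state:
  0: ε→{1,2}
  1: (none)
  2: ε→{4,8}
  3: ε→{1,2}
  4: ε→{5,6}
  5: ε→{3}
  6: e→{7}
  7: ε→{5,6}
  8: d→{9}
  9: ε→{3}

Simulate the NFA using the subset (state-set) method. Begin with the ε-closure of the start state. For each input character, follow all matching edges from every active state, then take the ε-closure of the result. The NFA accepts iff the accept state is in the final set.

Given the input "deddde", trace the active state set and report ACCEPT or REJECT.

Answer: ACCEPT

Steps:
initial (ε-close {0}): {0,1,2,3,4,5,6,8}
'd' @ 1: {1,2,3,4,5,6,8,9}  (accept∈set)
'e' @ 2: {1,2,3,4,5,6,7,8}  (accept∈set)
'd' @ 3: {1,2,3,4,5,6,8,9}  (accept∈set)
'd' @ 4: {1,2,3,4,5,6,8,9}  (accept∈set)
'd' @ 5: {1,2,3,4,5,6,8,9}  (accept∈set)
'e' @ 6: {1,2,3,4,5,6,7,8}  (accept∈set)
end set {1,2,3,4,5,6,7,8} — state 1 in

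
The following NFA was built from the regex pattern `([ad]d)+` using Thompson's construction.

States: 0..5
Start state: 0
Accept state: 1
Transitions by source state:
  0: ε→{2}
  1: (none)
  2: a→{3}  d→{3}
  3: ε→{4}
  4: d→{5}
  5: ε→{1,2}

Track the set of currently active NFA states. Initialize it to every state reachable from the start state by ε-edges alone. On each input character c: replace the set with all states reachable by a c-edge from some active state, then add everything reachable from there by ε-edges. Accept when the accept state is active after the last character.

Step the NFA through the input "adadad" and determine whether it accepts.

S₀ = ε-closure({0}) = {0,2}
'a' @ 1: {3,4}
'd' @ 2: {1,2,5}  (accept∈set)
'a' @ 3: {3,4}
'd' @ 4: {1,2,5}  (accept∈set)
'a' @ 5: {3,4}
'd' @ 6: {1,2,5}  (accept∈set)
final: {1,2,5}; accept 1 in set

Answer: ACCEPT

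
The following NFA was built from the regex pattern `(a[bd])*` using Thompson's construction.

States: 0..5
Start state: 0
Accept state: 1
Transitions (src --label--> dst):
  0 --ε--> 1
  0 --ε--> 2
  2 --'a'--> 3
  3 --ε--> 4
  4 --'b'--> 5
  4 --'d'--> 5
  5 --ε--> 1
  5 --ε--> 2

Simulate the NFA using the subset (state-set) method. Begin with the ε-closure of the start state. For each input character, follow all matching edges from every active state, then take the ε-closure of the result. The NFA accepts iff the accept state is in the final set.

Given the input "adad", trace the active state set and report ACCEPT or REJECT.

start: ε-closure({0}) = {0,1,2}
'a' @ 1: {3,4}
'd' @ 2: {1,2,5}  (accept∈set)
'a' @ 3: {3,4}
'd' @ 4: {1,2,5}  (accept∈set)
final: {1,2,5}; accept 1 in set

Answer: ACCEPT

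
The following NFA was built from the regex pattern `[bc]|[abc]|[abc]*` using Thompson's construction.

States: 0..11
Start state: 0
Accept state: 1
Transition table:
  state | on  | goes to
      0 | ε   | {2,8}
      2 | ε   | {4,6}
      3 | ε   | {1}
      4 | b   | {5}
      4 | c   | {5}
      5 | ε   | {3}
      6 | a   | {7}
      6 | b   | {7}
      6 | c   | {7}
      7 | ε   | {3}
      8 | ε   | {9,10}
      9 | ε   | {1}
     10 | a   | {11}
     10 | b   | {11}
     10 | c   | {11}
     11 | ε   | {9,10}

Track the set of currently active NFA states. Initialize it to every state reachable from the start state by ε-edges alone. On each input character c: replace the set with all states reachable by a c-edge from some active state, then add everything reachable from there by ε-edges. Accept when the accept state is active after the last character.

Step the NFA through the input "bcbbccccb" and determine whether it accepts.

S₀ = ε-closure({0}) = {0,1,2,4,6,8,9,10}
'b' @ 1: {1,3,5,7,9,10,11}  [accepting]
'c' @ 2: {1,9,10,11}  [accepting]
'b' @ 3: {1,9,10,11}  [accepting]
'b' @ 4: {1,9,10,11}  [accepting]
'c' @ 5: {1,9,10,11}  [accepting]
'c' @ 6: {1,9,10,11}  [accepting]
'c' @ 7: {1,9,10,11}  [accepting]
'c' @ 8: {1,9,10,11}  [accepting]
'b' @ 9: {1,9,10,11}  [accepting]
end set {1,9,10,11} — state 1 in

Answer: ACCEPT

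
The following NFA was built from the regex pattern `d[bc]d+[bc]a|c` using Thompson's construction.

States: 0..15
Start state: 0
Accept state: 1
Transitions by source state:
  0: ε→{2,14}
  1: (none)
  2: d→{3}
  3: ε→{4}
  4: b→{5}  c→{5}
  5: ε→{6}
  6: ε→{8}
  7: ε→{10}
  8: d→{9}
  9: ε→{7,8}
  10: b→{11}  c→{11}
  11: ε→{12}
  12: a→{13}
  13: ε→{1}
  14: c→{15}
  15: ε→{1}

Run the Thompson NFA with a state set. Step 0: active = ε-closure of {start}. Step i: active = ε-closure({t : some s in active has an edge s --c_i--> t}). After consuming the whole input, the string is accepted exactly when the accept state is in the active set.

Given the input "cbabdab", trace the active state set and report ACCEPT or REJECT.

Answer: REJECT

Steps:
initial (ε-close {0}): {0,2,14}
'c' @ 1: {1,15}  [accepting]
'b' @ 2: {}  — no active states
rest 'abdab' ignored (set empty)
after full input: {}  (accept=1 not in)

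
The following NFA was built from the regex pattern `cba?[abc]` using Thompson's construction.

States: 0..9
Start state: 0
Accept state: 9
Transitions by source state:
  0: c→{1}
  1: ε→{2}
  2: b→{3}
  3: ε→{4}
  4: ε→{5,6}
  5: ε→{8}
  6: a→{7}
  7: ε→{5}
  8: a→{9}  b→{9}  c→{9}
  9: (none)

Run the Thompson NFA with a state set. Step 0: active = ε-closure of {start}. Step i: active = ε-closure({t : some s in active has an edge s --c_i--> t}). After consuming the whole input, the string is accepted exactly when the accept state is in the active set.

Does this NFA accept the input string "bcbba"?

initial (ε-close {0}): {0}
'b' @ 1: {}  — no active states
rest 'cbba' ignored (set empty)
final: {}; accept 9 not in set

Answer: REJECT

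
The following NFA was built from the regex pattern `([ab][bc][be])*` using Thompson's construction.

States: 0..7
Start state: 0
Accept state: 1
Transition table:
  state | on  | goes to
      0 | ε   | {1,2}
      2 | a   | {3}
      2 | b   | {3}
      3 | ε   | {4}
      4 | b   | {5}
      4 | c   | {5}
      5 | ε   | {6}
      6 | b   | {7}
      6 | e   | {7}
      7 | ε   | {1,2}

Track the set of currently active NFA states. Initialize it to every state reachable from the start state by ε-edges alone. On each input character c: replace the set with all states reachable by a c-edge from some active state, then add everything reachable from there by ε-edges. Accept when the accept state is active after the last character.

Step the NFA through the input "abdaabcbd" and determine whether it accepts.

start: ε-closure({0}) = {0,1,2}
'a' @ 1: {3,4}
'b' @ 2: {5,6}
'd' @ 3: {}  — dead — no transitions
rest 'aabcbd' ignored (set empty)
end set {} — state 1 not in

Answer: REJECT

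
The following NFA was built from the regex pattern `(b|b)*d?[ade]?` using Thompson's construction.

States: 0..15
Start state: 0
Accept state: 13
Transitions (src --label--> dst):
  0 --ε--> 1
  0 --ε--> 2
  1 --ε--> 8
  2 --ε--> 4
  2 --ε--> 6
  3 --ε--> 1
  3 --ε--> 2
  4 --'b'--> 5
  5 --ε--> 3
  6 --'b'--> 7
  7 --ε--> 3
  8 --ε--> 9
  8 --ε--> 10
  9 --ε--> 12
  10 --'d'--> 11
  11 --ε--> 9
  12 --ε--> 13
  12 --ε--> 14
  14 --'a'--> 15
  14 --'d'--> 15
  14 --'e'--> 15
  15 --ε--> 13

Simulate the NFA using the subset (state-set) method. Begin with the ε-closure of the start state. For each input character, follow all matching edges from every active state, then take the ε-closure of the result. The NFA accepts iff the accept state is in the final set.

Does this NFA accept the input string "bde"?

Answer: ACCEPT

Steps:
S₀ = ε-closure({0}) = {0,1,2,4,6,8,9,10,12,13,14}
'b' @ 1: {1,2,3,4,5,6,7,8,9,10,12,13,14}  (accept∈set)
'd' @ 2: {9,11,12,13,14,15}  (accept∈set)
'e' @ 3: {13,15}  (accept∈set)
end set {13,15} — state 13 in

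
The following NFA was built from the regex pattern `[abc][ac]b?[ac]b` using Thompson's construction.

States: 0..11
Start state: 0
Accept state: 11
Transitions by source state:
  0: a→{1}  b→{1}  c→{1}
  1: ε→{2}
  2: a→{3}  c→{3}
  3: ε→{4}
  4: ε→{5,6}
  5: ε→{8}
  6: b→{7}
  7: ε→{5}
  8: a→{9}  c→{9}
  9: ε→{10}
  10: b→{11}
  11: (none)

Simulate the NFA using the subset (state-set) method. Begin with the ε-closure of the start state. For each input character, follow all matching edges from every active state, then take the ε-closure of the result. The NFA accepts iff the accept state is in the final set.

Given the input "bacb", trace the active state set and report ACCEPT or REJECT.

S₀ = ε-closure({0}) = {0}
'b' @ 1: {1,2}
'a' @ 2: {3,4,5,6,8}
'c' @ 3: {9,10}
'b' @ 4: {11}  [accepting]
final: {11}; accept 11 in set

Answer: ACCEPT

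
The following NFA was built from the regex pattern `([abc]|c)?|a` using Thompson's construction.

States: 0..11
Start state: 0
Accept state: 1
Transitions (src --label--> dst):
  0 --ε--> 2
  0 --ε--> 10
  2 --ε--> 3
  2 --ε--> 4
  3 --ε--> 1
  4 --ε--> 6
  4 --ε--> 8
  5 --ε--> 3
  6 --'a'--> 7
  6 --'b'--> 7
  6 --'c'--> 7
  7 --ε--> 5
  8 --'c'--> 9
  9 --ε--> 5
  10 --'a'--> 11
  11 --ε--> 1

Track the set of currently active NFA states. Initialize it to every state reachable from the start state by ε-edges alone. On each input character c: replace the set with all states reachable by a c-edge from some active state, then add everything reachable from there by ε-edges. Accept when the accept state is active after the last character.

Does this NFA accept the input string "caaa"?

Answer: REJECT

Trace:
S₀ = ε-closure({0}) = {0,1,2,3,4,6,8,10}
'c' @ 1: {1,3,5,7,9}  [accepting]
'a' @ 2: {}  — dead — no transitions
rest 'aa' ignored (set empty)
after full input: {}  (accept=1 not in)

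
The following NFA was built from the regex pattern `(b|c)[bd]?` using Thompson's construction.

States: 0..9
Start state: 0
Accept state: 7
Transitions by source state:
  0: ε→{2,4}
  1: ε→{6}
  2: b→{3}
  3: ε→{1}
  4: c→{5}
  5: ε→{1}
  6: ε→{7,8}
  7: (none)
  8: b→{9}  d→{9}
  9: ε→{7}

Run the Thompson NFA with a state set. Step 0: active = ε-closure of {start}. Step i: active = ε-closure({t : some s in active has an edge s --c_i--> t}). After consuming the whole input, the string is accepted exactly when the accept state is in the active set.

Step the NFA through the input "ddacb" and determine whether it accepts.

S₀ = ε-closure({0}) = {0,2,4}
'd' @ 1: {}  — no active states
rest 'dacb' ignored (set empty)
end set {} — state 7 not in

Answer: REJECT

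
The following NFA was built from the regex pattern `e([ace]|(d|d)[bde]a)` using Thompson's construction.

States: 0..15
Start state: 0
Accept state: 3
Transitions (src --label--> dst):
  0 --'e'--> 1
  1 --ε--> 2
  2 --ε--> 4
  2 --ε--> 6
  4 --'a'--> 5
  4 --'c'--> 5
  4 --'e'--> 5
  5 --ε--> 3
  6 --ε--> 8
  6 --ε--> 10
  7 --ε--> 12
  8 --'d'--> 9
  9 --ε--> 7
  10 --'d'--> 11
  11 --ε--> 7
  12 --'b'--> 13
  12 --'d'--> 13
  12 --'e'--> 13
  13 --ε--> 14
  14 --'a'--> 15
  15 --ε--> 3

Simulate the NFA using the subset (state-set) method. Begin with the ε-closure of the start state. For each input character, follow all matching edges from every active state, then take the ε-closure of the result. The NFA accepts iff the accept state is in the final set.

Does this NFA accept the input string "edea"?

start: ε-closure({0}) = {0}
'e' @ 1: {1,2,4,6,8,10}
'd' @ 2: {7,9,11,12}
'e' @ 3: {13,14}
'a' @ 4: {3,15}  (accept∈set)
after full input: {3,15}  (accept=3 in)

Answer: ACCEPT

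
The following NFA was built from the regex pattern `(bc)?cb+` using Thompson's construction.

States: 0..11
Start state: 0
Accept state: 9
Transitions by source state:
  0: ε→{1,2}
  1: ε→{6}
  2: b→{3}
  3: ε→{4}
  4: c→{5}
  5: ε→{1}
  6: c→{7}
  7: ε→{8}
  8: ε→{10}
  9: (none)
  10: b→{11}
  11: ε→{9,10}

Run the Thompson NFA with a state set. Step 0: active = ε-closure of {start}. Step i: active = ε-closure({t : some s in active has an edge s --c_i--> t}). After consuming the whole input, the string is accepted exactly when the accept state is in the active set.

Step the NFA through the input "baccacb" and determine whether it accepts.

S₀ = ε-closure({0}) = {0,1,2,6}
'b' @ 1: {3,4}
'a' @ 2: {}  — no active states
rest 'ccacb' ignored (set empty)
end set {} — state 9 not in

Answer: REJECT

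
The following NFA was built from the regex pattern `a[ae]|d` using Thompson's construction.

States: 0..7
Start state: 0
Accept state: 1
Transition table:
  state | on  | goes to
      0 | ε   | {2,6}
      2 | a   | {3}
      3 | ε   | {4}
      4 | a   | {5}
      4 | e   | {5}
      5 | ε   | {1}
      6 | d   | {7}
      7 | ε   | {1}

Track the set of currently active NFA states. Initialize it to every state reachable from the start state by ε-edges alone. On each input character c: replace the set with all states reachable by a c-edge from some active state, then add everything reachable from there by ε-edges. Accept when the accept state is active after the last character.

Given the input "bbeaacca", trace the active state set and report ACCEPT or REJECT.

initial (ε-close {0}): {0,2,6}
'b' @ 1: {}  — state set empty
rest 'beaacca' ignored (set empty)
after full input: {}  (accept=1 not in)

Answer: REJECT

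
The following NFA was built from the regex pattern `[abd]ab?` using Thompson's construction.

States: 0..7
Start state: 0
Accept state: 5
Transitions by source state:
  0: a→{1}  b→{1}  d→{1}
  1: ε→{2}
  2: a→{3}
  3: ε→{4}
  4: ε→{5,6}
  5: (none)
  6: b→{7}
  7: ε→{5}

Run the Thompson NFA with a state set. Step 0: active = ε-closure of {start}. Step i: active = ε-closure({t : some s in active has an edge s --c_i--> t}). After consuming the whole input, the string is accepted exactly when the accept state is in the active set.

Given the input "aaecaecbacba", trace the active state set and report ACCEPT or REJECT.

S₀ = ε-closure({0}) = {0}
'a' @ 1: {1,2}
'a' @ 2: {3,4,5,6}  (accept∈set)
'e' @ 3: {}  — dead — no transitions
rest 'caecbacba' ignored (set empty)
after full input: {}  (accept=5 not in)

Answer: REJECT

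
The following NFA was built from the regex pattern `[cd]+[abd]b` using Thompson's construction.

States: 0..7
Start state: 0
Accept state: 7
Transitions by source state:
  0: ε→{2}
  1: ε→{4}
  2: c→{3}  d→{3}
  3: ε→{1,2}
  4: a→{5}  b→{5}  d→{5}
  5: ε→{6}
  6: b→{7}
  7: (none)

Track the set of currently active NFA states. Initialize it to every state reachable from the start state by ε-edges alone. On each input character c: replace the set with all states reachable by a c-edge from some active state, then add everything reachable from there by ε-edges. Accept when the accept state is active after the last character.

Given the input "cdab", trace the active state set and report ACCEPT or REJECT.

Answer: ACCEPT

Trace:
start: ε-closure({0}) = {0,2}
'c' @ 1: {1,2,3,4}
'd' @ 2: {1,2,3,4,5,6}
'a' @ 3: {5,6}
'b' @ 4: {7}  ✓accept
final: {7}; accept 7 in set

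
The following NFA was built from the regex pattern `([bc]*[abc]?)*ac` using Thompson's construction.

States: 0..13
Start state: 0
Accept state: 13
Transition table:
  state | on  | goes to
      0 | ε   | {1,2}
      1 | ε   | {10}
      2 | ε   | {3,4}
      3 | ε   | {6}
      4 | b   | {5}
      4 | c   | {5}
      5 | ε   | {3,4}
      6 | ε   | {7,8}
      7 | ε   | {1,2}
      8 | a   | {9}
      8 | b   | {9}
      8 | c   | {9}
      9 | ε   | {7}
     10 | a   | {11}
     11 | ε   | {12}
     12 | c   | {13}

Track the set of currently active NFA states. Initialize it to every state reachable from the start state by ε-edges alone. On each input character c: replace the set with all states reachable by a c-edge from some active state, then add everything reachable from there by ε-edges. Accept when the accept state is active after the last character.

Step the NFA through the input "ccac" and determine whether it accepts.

start: ε-closure({0}) = {0,1,2,3,4,6,7,8,10}
'c' @ 1: {1,2,3,4,5,6,7,8,9,10}
'c' @ 2: {1,2,3,4,5,6,7,8,9,10}
'a' @ 3: {1,2,3,4,6,7,8,9,10,11,12}
'c' @ 4: {1,2,3,4,5,6,7,8,9,10,13}  [accepting]
final: {1,2,3,4,5,6,7,8,9,10,13}; accept 13 in set

Answer: ACCEPT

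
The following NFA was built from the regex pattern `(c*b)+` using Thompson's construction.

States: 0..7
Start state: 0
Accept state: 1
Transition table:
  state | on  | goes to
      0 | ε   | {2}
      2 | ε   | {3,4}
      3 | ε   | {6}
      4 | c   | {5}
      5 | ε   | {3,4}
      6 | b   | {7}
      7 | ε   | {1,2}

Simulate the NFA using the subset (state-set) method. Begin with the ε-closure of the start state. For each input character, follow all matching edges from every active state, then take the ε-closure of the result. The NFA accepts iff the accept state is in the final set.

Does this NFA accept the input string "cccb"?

S₀ = ε-closure({0}) = {0,2,3,4,6}
'c' @ 1: {3,4,5,6}
'c' @ 2: {3,4,5,6}
'c' @ 3: {3,4,5,6}
'b' @ 4: {1,2,3,4,6,7}  [accepting]
final: {1,2,3,4,6,7}; accept 1 in set

Answer: ACCEPT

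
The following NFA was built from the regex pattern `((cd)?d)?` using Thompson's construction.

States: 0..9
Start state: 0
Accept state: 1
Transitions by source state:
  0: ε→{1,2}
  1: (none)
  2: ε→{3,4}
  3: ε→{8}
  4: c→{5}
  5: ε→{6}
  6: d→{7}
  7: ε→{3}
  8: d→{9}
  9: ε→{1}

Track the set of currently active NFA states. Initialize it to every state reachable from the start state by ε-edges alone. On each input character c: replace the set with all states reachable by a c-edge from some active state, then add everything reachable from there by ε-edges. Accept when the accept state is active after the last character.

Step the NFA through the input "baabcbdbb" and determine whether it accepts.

S₀ = ε-closure({0}) = {0,1,2,3,4,8}
'b' @ 1: {}  — no active states
rest 'aabcbdbb' ignored (set empty)
final: {}; accept 1 not in set

Answer: REJECT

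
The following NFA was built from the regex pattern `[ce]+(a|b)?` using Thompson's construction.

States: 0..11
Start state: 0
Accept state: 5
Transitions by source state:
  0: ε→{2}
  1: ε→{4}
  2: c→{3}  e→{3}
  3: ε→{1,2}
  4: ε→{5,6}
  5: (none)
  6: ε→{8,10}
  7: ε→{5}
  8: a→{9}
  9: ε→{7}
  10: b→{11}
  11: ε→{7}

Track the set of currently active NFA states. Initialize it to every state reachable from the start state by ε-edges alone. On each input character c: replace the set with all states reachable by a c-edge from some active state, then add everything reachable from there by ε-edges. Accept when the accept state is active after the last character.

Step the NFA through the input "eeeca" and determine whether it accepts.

initial (ε-close {0}): {0,2}
'e' @ 1: {1,2,3,4,5,6,8,10}  (accept∈set)
'e' @ 2: {1,2,3,4,5,6,8,10}  (accept∈set)
'e' @ 3: {1,2,3,4,5,6,8,10}  (accept∈set)
'c' @ 4: {1,2,3,4,5,6,8,10}  (accept∈set)
'a' @ 5: {5,7,9}  (accept∈set)
end set {5,7,9} — state 5 in

Answer: ACCEPT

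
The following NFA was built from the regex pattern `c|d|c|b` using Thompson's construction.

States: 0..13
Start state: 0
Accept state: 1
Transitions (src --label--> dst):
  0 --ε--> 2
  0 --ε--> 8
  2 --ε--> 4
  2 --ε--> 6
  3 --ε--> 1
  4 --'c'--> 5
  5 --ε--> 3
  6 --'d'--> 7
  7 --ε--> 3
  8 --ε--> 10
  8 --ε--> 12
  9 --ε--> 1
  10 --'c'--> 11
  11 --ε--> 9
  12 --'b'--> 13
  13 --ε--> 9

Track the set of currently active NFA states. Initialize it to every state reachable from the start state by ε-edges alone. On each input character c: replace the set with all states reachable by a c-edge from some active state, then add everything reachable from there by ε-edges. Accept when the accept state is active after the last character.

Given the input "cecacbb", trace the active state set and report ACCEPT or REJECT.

initial (ε-close {0}): {0,2,4,6,8,10,12}
'c' @ 1: {1,3,5,9,11}  ✓accept
'e' @ 2: {}  — state set empty
rest 'cacbb' ignored (set empty)
final: {}; accept 1 not in set

Answer: REJECT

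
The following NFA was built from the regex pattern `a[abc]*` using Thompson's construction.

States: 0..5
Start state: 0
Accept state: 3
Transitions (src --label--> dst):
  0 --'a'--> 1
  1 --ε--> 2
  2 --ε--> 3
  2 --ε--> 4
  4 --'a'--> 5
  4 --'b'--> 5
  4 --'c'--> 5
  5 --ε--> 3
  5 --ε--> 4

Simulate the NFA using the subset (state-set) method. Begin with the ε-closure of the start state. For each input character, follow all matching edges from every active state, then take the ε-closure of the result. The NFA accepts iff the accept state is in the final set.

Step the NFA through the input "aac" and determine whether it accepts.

Answer: ACCEPT

Steps:
start: ε-closure({0}) = {0}
'a' @ 1: {1,2,3,4}  [accepting]
'a' @ 2: {3,4,5}  [accepting]
'c' @ 3: {3,4,5}  [accepting]
end set {3,4,5} — state 3 in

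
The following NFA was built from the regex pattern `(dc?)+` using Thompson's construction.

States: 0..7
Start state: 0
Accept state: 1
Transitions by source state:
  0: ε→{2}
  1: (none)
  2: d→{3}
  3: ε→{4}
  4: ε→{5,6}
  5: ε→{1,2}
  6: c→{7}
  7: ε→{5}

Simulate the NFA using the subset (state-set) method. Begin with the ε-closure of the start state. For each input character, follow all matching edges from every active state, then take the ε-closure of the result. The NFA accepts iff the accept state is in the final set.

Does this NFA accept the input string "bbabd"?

Answer: REJECT

Derivation:
initial (ε-close {0}): {0,2}
'b' @ 1: {}  — dead — no transitions
rest 'babd' ignored (set empty)
final: {}; accept 1 not in set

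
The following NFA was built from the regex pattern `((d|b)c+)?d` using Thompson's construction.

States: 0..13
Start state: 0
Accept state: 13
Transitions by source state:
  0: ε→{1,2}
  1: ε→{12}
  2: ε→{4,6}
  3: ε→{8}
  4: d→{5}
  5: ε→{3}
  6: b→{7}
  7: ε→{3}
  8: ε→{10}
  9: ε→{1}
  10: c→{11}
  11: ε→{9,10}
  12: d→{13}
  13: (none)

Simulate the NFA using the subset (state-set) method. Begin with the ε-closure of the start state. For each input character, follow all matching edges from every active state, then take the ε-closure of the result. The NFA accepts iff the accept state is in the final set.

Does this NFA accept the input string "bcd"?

Answer: ACCEPT

Derivation:
S₀ = ε-closure({0}) = {0,1,2,4,6,12}
'b' @ 1: {3,7,8,10}
'c' @ 2: {1,9,10,11,12}
'd' @ 3: {13}  (accept∈set)
after full input: {13}  (accept=13 in)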